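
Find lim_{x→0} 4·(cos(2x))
Direct substitution at x = 0 gives 4.

Final answer: 4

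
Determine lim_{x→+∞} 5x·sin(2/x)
As x → +∞: let u = 2/x → 0⁺; then 5·x·sin(2/x) = 5·2·sin(u)/u → 5·2·1 = 10.
Limit = 10.

Final answer: 10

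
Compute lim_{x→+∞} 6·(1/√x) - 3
Evaluate the dominant behaviour as x → +∞; each term tends to a finite value or vanishes.
Limit = -3.

Final answer: -3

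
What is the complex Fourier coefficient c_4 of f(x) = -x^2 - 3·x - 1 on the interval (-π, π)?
Compute the real Fourier coefficients first: a_4 = -1/4, b_4 = 3/2.
Then c_4 = (a_4 − i·b_4)/2 = -1/8 - 3·i/4.

Final answer: -1/8 - 3·i/4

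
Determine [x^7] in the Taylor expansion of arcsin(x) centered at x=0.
Expand to order 7: arcsin(x) = 5·x^7/112 + 3·x^5/40 + x^3/6 + x + O(x^8).
The coefficient of x^7 is 5/112.

Final answer: 5/112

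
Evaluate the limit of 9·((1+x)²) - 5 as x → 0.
Direct substitution at x = 0 gives 4.

Final answer: 4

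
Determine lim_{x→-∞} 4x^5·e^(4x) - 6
The product is a 0·∞ indeterminate form at x → -∞.
Rewrite the product as 4x^5 / e^(-4x) (an ∞/∞ form) and apply L'Hôpital, or use the standard hierarchy e^(4|x|) ≫ |x^5| as x → -∞.
The indeterminate product → 0, so the limit = -6.

Final answer: -6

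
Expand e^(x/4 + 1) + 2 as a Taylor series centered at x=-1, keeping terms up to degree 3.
2 + e^(3/4) + e^(3/4)·(x + 1)/4 + e^(3/4)·(x + 1)^2/32 + e^(3/4)·(x + 1)^3/384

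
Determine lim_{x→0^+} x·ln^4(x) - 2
The product is a 0·∞ indeterminate form at x → 0⁺.
Rewrite the product as ln^4(x) / x^(-1) and apply L'Hôpital, or use the standard hierarchy x^(-1) ≫ |ln x|^4 as x → 0⁺.
The indeterminate product → 0, so the limit = -2.

Final answer: -2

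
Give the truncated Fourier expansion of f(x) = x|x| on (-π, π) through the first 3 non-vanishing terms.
(-8 + 2·π^2)·sin(x)/π - π·sin(2·x) + (-8 + 18·π^2)·sin(3·x)/(27·π)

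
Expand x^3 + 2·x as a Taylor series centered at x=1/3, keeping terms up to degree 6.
19/27 + 7·(x - 1/3)/3 + (x - 1/3)^2 + (x - 1/3)^3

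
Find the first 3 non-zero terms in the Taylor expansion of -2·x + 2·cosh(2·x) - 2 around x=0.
4·x^4/3 + 4·x^2 - 2·x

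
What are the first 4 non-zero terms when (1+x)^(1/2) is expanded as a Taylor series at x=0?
x^3/16 - x^2/8 + x/2 + 1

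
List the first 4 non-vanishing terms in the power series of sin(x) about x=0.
-x^7/5040 + x^5/120 - x^3/6 + x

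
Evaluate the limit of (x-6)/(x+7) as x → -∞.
Evaluate the dominant behaviour as x → -∞; each term tends to a finite value or vanishes.
Limit = 1.

Final answer: 1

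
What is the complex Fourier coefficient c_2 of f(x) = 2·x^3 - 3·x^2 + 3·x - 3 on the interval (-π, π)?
Compute the real Fourier coefficients first: a_2 = -3, b_2 = -2·π^2.
Then c_2 = (a_2 − i·b_2)/2 = -3/2 + i·π^2.

Final answer: -3/2 + i·π^2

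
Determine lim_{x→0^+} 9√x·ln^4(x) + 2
The product is a 0·∞ indeterminate form at x → 0⁺.
Rewrite the product as 9·ln^4(x) / x^(-1/2) and apply L'Hôpital, or use the standard hierarchy x^(-1/2) ≫ |ln x|^4 as x → 0⁺.
The indeterminate product → 0, so the limit = 2.

Final answer: 2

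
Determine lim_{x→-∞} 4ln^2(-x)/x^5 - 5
The quotient is an ∞/∞ indeterminate form as x → -∞.
Compare growth rates of the dominant terms (exponentials ≫ polynomials ≫ logarithms), or apply L'Hôpital's rule; the quotient → 0.
Adding the constant: 0 - 5 = -5. Limit = -5.

Final answer: -5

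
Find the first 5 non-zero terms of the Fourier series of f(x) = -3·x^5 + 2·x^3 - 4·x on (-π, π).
(-752 - 6·π^4 + 124·π^2)·sin(x) + (-17·π^2 + 59/2 + 3·π^4)·sin(2·x) + (-2·π^4 - 176/27 + 52·π^2/9)·sin(3·x) + (-23·π^2/8 + 197/64 + 3·π^4/2)·sin(4·x) + (-6·π^4/5 - 1264/625 + 44·π^2/25)·sin(5·x)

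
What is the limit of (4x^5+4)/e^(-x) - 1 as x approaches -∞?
The quotient is an ∞/∞ indeterminate form as x → -∞.
Compare growth rates of the dominant terms (exponentials ≫ polynomials ≫ logarithms), or apply L'Hôpital's rule; the quotient → 0.
Adding the constant: 0 - 1 = -1. Limit = -1.

Final answer: -1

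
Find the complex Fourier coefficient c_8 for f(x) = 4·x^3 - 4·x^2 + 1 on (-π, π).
Compute the real Fourier coefficients first: a_8 = -1/4, b_8 = 3/32 - π^2.
Then c_8 = (a_8 − i·b_8)/2 = -1/8 - 3·i/64 + i·π^2/2.

Final answer: -1/8 - 3·i/64 + i·π^2/2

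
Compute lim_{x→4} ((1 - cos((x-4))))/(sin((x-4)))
Both numerator and denominator → 0 as x → 4; this is a 0/0 indeterminate form.
Expand each to leading order near x = 4: numerator ~ (x - 4)^2/2, denominator ~ (x - 4).
The limit of the ratio is 0.

Final answer: 0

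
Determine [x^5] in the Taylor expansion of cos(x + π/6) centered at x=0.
Expand to order 5: cos(x + π/6) = -x^5/240 + √(3)·x^4/48 + x^3/12 - √(3)·x^2/4 - x/2 + √(3)/2 + O(x^6).
The coefficient of x^5 is -1/240.

Final answer: -1/240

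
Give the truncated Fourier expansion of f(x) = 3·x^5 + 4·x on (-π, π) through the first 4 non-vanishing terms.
(-120·π^2 + 6·π^4 + 728)·sin(x) + (-3·π^4 - 53/2 + 15·π^2)·sin(2·x) + (-40·π^2/9 + 152/27 + 2·π^4)·sin(3·x) + (-3·π^4/2 - 173/64 + 15·π^2/8)·sin(4·x)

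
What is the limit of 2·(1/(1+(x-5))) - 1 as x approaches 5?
Direct substitution at x = 5 gives 1.

Final answer: 1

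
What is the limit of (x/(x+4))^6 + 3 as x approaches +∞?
As x → +∞: x/(x+4) = 1/(1 + 4/x) → 1, and the 6th power of a limit-1 base also → 1; with the additive constant, 1 + 3 = 4.
Limit = 4.

Final answer: 4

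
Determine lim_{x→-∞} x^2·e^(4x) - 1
The product is a 0·∞ indeterminate form at x → -∞.
Rewrite the product as x^2 / e^(-4x) (an ∞/∞ form) and apply L'Hôpital, or use the standard hierarchy e^(4|x|) ≫ |x^2| as x → -∞.
The indeterminate product → 0, so the limit = -1.

Final answer: -1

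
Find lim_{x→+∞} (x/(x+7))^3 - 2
As x → +∞: x/(x+7) = 1/(1 + 7/x) → 1, and the 3rd power of a limit-1 base also → 1; with the additive constant, 1 - 2 = -1.
Limit = -1.

Final answer: -1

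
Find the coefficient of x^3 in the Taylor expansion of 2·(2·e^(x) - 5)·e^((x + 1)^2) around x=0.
Expand to order 3: 2·(2·e^(x) - 5)·e^((x + 1)^2) = -10·e·x^3/3 - 8·e·x^2 - 8·e·x - 6·e + O(x^4).
The coefficient of x^3 is -10·e/3.

Final answer: -10·e/3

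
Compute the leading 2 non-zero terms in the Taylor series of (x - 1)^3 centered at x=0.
3·x - 1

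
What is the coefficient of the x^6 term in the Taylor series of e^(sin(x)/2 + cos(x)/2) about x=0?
Expand to order 6: e^(sin(x)/2 + cos(x)/2) = 107·x^6·e^(1/2)/9216 + 137·x^5·e^(1/2)/3840 - 7·x^4·e^(1/2)/384 - 3·x^3·e^(1/2)/16 - x^2·e^(1/2)/8 + x·e^(1/2)/2 + e^(1/2) + O(x^7).
The coefficient of x^6 is 107·e^(1/2)/9216.

Final answer: 107·e^(1/2)/9216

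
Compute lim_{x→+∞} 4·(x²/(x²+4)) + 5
Evaluate the dominant behaviour as x → +∞; each term tends to a finite value or vanishes.
Limit = 9.

Final answer: 9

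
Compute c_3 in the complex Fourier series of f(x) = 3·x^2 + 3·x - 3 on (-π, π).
Compute the real Fourier coefficients first: a_3 = -4/3, b_3 = 2.
Then c_3 = (a_3 − i·b_3)/2 = -2/3 - i.

Final answer: -2/3 - i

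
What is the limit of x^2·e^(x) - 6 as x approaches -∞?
The product is a 0·∞ indeterminate form at x → -∞.
Rewrite the product as x^2 / e^(-x) (an ∞/∞ form) and apply L'Hôpital, or use the standard hierarchy e^(|x|) ≫ |x^2| as x → -∞.
The indeterminate product → 0, so the limit = -6.

Final answer: -6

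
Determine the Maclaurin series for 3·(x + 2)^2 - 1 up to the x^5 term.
3·x^2 + 12·x + 11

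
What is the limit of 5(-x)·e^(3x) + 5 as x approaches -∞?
The product is a 0·∞ indeterminate form at x → -∞.
Rewrite the product as 5(-x) / e^(-3x) (an ∞/∞ form) and apply L'Hôpital, or use the standard hierarchy e^(3|x|) ≫ |(-x)| as x → -∞.
The indeterminate product → 0, so the limit = 5.

Final answer: 5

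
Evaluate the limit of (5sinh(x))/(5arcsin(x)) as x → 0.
Both numerator and denominator → 0 as x → 0; this is a 0/0 indeterminate form.
Expand each to leading order near x = 0: numerator ~ 5·x, denominator ~ 5·x.
The limit of the ratio is 1.

Final answer: 1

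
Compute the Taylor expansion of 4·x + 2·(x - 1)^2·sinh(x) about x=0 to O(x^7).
-x^6/30 + 7·x^5/20 - 2·x^4/3 + 7·x^3/3 - 4·x^2 + 6·x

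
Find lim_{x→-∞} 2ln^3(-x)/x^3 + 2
The quotient is an ∞/∞ indeterminate form as x → -∞.
Compare growth rates of the dominant terms (exponentials ≫ polynomials ≫ logarithms), or apply L'Hôpital's rule; the quotient → 0.
Adding the constant: 0 + 2 = 2. Limit = 2.

Final answer: 2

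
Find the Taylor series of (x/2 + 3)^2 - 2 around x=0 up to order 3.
x^2/4 + 3·x + 7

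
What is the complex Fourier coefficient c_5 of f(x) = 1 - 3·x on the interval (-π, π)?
Compute the real Fourier coefficients first: a_5 = 0, b_5 = -6/5.
Then c_5 = (a_5 − i·b_5)/2 = 3·i/5.

Final answer: 3·i/5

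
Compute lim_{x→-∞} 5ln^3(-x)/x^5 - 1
The quotient is an ∞/∞ indeterminate form as x → -∞.
Compare growth rates of the dominant terms (exponentials ≫ polynomials ≫ logarithms), or apply L'Hôpital's rule; the quotient → 0.
Adding the constant: 0 - 1 = -1. Limit = -1.

Final answer: -1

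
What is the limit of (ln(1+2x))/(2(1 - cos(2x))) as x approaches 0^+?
Both numerator and denominator → 0 as x → 0^+; this is a 0/0 indeterminate form.
Expand each to leading order near x = 0: numerator ~ 2·x, denominator ~ 4·x^2.
The limit of the ratio is ∞.

Final answer: ∞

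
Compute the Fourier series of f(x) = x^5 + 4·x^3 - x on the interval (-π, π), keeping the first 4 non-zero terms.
(-32·π^2 + 190 + 2·π^4)·sin(x) + (-π^4 - 1/2 + π^2)·sin(2·x) + (-118/81 + 32·π^2/27 + 2·π^4/3)·sin(3·x) + (-π^4/2 - 11·π^2/8 + 65/64)·sin(4·x)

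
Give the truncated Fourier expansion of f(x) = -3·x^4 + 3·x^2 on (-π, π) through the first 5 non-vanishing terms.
(-156 + 24·π^2)·cos(x) + (12 - 6·π^2)·cos(2·x) + (-28/9 + 8·π^2/3)·cos(3·x) + (21/16 - 3·π^2/2)·cos(4·x) - 3·π^4/5 + π^2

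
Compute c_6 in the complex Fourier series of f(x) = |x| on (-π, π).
Compute the real Fourier coefficients first: a_6 = 0, b_6 = 0.
Then c_6 = (a_6 − i·b_6)/2 = 0.

Final answer: 0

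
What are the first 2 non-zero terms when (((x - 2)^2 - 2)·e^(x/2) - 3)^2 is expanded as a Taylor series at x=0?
6·x + 1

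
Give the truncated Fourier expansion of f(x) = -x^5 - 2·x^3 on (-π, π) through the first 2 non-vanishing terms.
(-216 - 2·π^4 + 36·π^2)·sin(x) + (-3·π^2 + 9/2 + π^4)·sin(2·x)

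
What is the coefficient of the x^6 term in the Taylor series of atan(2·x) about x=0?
Expand to order 6: atan(2·x) = 32·x^5/5 - 8·x^3/3 + 2·x + O(x^7).
The coefficient of x^6 is 0.

Final answer: 0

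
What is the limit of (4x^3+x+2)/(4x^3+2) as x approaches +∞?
This is an ∞/∞ indeterminate form as x → +∞.
Divide numerator and denominator by x^3 and let the lower-order terms vanish; the leading terms give 4/4 = 1.
Limit = 1.

Final answer: 1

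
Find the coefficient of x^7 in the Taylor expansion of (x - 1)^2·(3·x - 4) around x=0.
Expand to order 7: (x - 1)^2·(3·x - 4) = 3·x^3 - 10·x^2 + 11·x - 4 + O(x^8).
The coefficient of x^7 is 0.

Final answer: 0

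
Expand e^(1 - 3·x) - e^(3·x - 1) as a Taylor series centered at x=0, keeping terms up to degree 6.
x^6·(-81·e^(-1)/80 + 81·e/80) + x^5·(-81·e/40 - 81·e^(-1)/40) + x^4·(-27·e^(-1)/8 + 27·e/8) + x^3·(-9·e/2 - 9·e^(-1)/2) + x^2·(-9·e^(-1)/2 + 9·e/2) + x·(-3·e - 3·e^(-1)) - e^(-1) + e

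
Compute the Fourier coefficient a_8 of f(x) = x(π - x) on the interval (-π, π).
a_8 = (1/π) ∫_{-π}^{π} f(x)·cos(8x) dx.
Evaluate the integral (use parity and integration by parts as needed): a_8 = -1/16.

Final answer: -1/16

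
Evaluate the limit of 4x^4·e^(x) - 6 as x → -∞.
The product is a 0·∞ indeterminate form at x → -∞.
Rewrite the product as 4x^4 / e^(-x) (an ∞/∞ form) and apply L'Hôpital, or use the standard hierarchy e^(|x|) ≫ |x^4| as x → -∞.
The indeterminate product → 0, so the limit = -6.

Final answer: -6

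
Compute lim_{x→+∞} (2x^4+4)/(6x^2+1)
This is an ∞/∞ indeterminate form as x → +∞.
Divide numerator and denominator by x^4 and let the lower-order terms vanish; the numerator's degree 4 exceeds the denominator's degree 2, so the quotient diverges.
Limit = ∞.

Final answer: ∞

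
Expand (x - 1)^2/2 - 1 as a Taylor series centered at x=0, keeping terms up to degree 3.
x^2/2 - x - 1/2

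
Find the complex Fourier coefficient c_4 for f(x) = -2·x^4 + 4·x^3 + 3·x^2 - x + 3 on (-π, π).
Compute the real Fourier coefficients first: a_4 = 9/8 - π^2, b_4 = 5/4 - 2·π^2.
Then c_4 = (a_4 − i·b_4)/2 = -π^2/2 + 9/16 - 5·i/8 + i·π^2.

Final answer: -π^2/2 + 9/16 - 5·i/8 + i·π^2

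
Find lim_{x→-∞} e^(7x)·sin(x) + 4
Evaluate the dominant behaviour as x → -∞; each term tends to a finite value or vanishes.
Limit = 4.

Final answer: 4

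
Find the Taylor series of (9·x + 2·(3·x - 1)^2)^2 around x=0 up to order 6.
324·x^4 - 108·x^3 + 81·x^2 - 12·x + 4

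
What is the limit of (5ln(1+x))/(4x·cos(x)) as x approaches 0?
Both numerator and denominator → 0 as x → 0; this is a 0/0 indeterminate form.
Expand each to leading order near x = 0: numerator ~ 5·x, denominator ~ 4·x.
The limit of the ratio is 5/4.

Final answer: 5/4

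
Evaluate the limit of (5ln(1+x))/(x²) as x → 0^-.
Both numerator and denominator → 0 as x → 0^-; this is a 0/0 indeterminate form.
Expand each to leading order near x = 0: numerator ~ 5·x, denominator ~ x^2.
The limit of the ratio is -∞.

Final answer: -∞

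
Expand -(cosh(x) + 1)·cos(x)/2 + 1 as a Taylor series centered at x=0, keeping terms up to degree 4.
x^4/16 + x^2/4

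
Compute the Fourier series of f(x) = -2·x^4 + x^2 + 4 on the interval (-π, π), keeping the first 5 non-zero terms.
(-100 + 16·π^2)·cos(x) + (7 - 4·π^2)·cos(2·x) + (-44/27 + 16·π^2/9)·cos(3·x) + (5/8 - π^2)·cos(4·x) - 2·π^4/5 + π^2/3 + 4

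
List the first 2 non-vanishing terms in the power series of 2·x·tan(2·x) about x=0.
16·x^4/3 + 4·x^2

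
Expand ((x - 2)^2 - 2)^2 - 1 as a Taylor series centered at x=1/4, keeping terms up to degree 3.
33/256 - 119·(x - 1/4)/16 + 115·(x - 1/4)^2/8 - 7·(x - 1/4)^3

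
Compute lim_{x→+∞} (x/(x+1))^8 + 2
As x → +∞: x/(x+1) = 1/(1 + 1/x) → 1, and the 8th power of a limit-1 base also → 1; with the additive constant, 1 + 2 = 3.
Limit = 3.

Final answer: 3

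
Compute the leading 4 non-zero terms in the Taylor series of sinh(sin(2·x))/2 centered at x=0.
128·x^9/2835 + 32·x^7/45 - 16·x^5/15 + x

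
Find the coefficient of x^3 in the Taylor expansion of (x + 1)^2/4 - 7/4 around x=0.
Expand to order 3: (x + 1)^2/4 - 7/4 = x^2/4 + x/2 - 3/2 + O(x^4).
The coefficient of x^3 is 0.

Final answer: 0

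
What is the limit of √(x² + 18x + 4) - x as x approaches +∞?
This is an ∞ − ∞ indeterminate form.
Multiply and divide by the conjugate √(x²+18x + 4) + x; the x² terms cancel, leaving (18x + 4)/(√(x²+18x + 4)+x) → 18/2 = 9.
Limit = 9.

Final answer: 9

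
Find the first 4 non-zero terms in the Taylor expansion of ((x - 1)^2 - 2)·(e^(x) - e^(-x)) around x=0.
-2·x^4/3 + 5·x^3/3 - 4·x^2 - 2·x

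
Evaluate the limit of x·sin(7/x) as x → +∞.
As x → +∞: let u = 7/x → 0⁺; then x·sin(7/x) = 7·sin(u)/u → 7·1 = 7.
Limit = 7.

Final answer: 7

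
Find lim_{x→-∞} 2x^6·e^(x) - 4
The product is a 0·∞ indeterminate form at x → -∞.
Rewrite the product as 2x^6 / e^(-x) (an ∞/∞ form) and apply L'Hôpital, or use the standard hierarchy e^(|x|) ≫ |x^6| as x → -∞.
The indeterminate product → 0, so the limit = -4.

Final answer: -4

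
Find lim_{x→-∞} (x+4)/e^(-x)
This is an ∞/∞ indeterminate form as x → -∞.
Compare growth rates of the dominant terms (exponentials ≫ polynomials ≫ logarithms), or apply L'Hôpital's rule; the quotient → 0.
Limit = 0.

Final answer: 0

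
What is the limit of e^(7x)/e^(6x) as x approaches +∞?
This is an ∞/∞ indeterminate form as x → +∞.
Rewrite e^(7x)/e^(6x) = e^((7−6)x) = e^(x); the exponent coefficient is 1 > 0 so e^(x) → ∞.
Limit = ∞.

Final answer: ∞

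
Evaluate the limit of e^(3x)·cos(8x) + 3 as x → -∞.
Evaluate the dominant behaviour as x → -∞; each term tends to a finite value or vanishes.
Limit = 3.

Final answer: 3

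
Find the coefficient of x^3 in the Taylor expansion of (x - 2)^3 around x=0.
Expand to order 3: (x - 2)^3 = x^3 - 6·x^2 + 12·x - 8 + O(x^4).
The coefficient of x^3 is 1.

Final answer: 1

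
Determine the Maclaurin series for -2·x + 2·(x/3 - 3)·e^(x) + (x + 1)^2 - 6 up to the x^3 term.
-2·x^3/3 - 4·x^2/3 - 16·x/3 - 11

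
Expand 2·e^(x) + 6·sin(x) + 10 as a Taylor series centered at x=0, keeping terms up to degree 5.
x^5/15 + x^4/12 - 2·x^3/3 + x^2 + 8·x + 12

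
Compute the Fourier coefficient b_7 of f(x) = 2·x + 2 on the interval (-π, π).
b_7 = (1/π) ∫_{-π}^{π} f(x)·sin(7x) dx.
Evaluate the integral (use parity and integration by parts as needed): b_7 = 4/7.

Final answer: 4/7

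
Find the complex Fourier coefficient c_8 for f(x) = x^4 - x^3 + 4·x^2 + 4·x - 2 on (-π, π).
Compute the real Fourier coefficients first: a_8 = 61/256 + π^2/8, b_8 = -131/128 + π^2/4.
Then c_8 = (a_8 − i·b_8)/2 = 61/512 + π^2/16 - i·π^2/8 + 131·i/256.

Final answer: 61/512 + π^2/16 - i·π^2/8 + 131·i/256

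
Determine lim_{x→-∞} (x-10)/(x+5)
Evaluate the dominant behaviour as x → -∞; each term tends to a finite value or vanishes.
Limit = 1.

Final answer: 1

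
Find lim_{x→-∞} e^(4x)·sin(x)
Evaluate the dominant behaviour as x → -∞; each term tends to a finite value or vanishes.
Limit = 0.

Final answer: 0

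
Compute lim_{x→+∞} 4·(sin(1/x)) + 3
Evaluate the dominant behaviour as x → +∞; each term tends to a finite value or vanishes.
Limit = 3.

Final answer: 3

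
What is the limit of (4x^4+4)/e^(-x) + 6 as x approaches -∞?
The quotient is an ∞/∞ indeterminate form as x → -∞.
Compare growth rates of the dominant terms (exponentials ≫ polynomials ≫ logarithms), or apply L'Hôpital's rule; the quotient → 0.
Adding the constant: 0 + 6 = 6. Limit = 6.

Final answer: 6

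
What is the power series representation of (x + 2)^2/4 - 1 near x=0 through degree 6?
x^2/4 + x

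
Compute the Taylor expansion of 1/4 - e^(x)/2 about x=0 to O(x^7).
-x^6/1440 - x^5/240 - x^4/48 - x^3/12 - x^2/4 - x/2 - 1/4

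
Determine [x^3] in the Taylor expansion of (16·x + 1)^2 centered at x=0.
Expand to order 3: (16·x + 1)^2 = 256·x^2 + 32·x + 1 + O(x^4).
The coefficient of x^3 is 0.

Final answer: 0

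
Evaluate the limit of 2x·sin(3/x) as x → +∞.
As x → +∞: let u = 3/x → 0⁺; then 2·x·sin(3/x) = 2·3·sin(u)/u → 2·3·1 = 6.
Limit = 6.

Final answer: 6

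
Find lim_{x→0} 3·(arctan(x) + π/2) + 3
Direct substitution at x = 0 gives 3 + 3·π/2.

Final answer: 3 + 3·π/2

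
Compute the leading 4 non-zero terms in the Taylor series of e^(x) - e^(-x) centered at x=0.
x^7/2520 + x^5/60 + x^3/3 + 2·x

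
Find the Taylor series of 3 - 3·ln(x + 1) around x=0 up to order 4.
3·x^4/4 - x^3 + 3·x^2/2 - 3·x + 3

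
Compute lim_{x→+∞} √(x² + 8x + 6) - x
This is an ∞ − ∞ indeterminate form.
Multiply and divide by the conjugate √(x²+8x + 6) + x; the x² terms cancel, leaving (8x + 6)/(√(x²+8x + 6)+x) → 8/2 = 4.
Limit = 4.

Final answer: 4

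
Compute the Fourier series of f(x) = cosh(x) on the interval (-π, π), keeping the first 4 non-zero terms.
-cos(x)·sinh(π)/π + 2·cos(2·x)·sinh(π)/(5·π) - cos(3·x)·sinh(π)/(5·π) + sinh(π)/π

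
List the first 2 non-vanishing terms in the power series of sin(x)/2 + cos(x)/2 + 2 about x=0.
x/2 + 5/2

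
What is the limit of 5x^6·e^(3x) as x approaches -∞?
This is a 0·∞ indeterminate form at x → -∞.
Rewrite the product as 5x^6 / e^(-3x) (an ∞/∞ form) and apply L'Hôpital, or use the standard hierarchy e^(3|x|) ≫ |x^6| as x → -∞.
The indeterminate product → 0, so the limit = 0.

Final answer: 0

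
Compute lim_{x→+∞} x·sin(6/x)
As x → +∞: let u = 6/x → 0⁺; then x·sin(6/x) = 6·sin(u)/u → 6·1 = 6.
Limit = 6.

Final answer: 6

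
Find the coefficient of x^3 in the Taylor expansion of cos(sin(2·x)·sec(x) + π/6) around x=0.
Expand to order 3: cos(sin(2·x)·sec(x) + π/6) = 5·x^3/6 - √(3)·x^2 - x + √(3)/2 + O(x^4).
The coefficient of x^3 is 5/6.

Final answer: 5/6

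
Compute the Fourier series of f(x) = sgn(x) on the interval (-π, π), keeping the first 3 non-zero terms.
4·sin(x)/π + 4·sin(3·x)/(3·π) + 4·sin(5·x)/(5·π)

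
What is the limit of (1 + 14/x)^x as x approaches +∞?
As x → +∞: this is the defining limit (1 + 14/x)^x → e^14.
Limit = e^(14).

Final answer: e^(14)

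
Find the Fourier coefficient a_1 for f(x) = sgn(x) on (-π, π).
a_1 = (1/π) ∫_{-π}^{π} f(x)·cos(1x) dx.
Evaluate the integral (use parity and integration by parts as needed): a_1 = 0.

Final answer: 0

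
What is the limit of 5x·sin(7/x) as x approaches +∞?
As x → +∞: let u = 7/x → 0⁺; then 5·x·sin(7/x) = 5·7·sin(u)/u → 5·7·1 = 35.
Limit = 35.

Final answer: 35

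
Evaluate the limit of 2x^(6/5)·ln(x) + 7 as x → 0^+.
The product is a 0·∞ indeterminate form at x → 0⁺.
Rewrite the product as 2·ln(x) / x^(-6/5) and apply L'Hôpital, or use the standard hierarchy x^(-6/5) ≫ |ln x| as x → 0⁺.
The indeterminate product → 0, so the limit = 7.

Final answer: 7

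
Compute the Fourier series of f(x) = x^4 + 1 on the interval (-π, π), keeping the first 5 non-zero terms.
(48 - 8·π^2)·cos(x) + (-3 + 2·π^2)·cos(2·x) + (16/27 - 8·π^2/9)·cos(3·x) + (-3/16 + π^2/2)·cos(4·x) + 1 + π^4/5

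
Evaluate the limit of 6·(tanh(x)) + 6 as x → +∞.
Evaluate the dominant behaviour as x → +∞; each term tends to a finite value or vanishes.
Limit = 12.

Final answer: 12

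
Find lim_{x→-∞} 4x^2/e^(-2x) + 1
The quotient is an ∞/∞ indeterminate form as x → -∞.
Compare growth rates of the dominant terms (exponentials ≫ polynomials ≫ logarithms), or apply L'Hôpital's rule; the quotient → 0.
Adding the constant: 0 + 1 = 1. Limit = 1.

Final answer: 1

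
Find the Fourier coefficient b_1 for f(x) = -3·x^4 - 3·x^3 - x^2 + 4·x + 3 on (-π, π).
b_1 = (1/π) ∫_{-π}^{π} f(x)·sin(1x) dx.
Evaluate the integral (use parity and integration by parts as needed): b_1 = 44 - 6·π^2.

Final answer: 44 - 6·π^2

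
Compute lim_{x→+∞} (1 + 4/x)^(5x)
As x → +∞: write (1 + 4/x)^(5x) = ((1 + 4/x)^x)^5 → (e^4)^5 = e^20.
Limit = e^(20).

Final answer: e^(20)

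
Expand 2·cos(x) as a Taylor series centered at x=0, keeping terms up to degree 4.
x^4/12 - x^2 + 2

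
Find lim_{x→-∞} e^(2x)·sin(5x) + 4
Evaluate the dominant behaviour as x → -∞; each term tends to a finite value or vanishes.
Limit = 4.

Final answer: 4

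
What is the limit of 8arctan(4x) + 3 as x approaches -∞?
Evaluate the dominant behaviour as x → -∞; each term tends to a finite value or vanishes.
Limit = 3 - 4·π.

Final answer: 3 - 4·π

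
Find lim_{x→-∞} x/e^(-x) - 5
The quotient is an ∞/∞ indeterminate form as x → -∞.
Compare growth rates of the dominant terms (exponentials ≫ polynomials ≫ logarithms), or apply L'Hôpital's rule; the quotient → 0.
Adding the constant: 0 - 5 = -5. Limit = -5.

Final answer: -5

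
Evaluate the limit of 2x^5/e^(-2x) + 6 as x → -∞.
The quotient is an ∞/∞ indeterminate form as x → -∞.
Compare growth rates of the dominant terms (exponentials ≫ polynomials ≫ logarithms), or apply L'Hôpital's rule; the quotient → 0.
Adding the constant: 0 + 6 = 6. Limit = 6.

Final answer: 6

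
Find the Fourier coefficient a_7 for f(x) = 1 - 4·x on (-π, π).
a_7 = (1/π) ∫_{-π}^{π} f(x)·cos(7x) dx.
Evaluate the integral (use parity and integration by parts as needed): a_7 = 0.

Final answer: 0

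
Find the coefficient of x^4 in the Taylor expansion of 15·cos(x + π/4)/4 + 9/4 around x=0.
Expand to order 4: 15·cos(x + π/4)/4 + 9/4 = 5·√(2)·x^4/64 + 5·√(2)·x^3/16 - 15·√(2)·x^2/16 - 15·√(2)·x/8 + 9/4 + 15·√(2)/8 + O(x^5).
The coefficient of x^4 is 5·√(2)/64.

Final answer: 5·√(2)/64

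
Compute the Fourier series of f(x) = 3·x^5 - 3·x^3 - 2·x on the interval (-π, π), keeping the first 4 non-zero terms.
(-126·π^2 + 6·π^4 + 752)·sin(x) + (-3·π^4 - 25 + 18·π^2)·sin(2·x) + (-58·π^2/9 + 80/27 + 2·π^4)·sin(3·x) + (-3·π^4/2 - 17/64 + 27·π^2/8)·sin(4·x)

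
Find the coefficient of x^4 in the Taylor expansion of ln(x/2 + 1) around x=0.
Expand to order 4: ln(x/2 + 1) = -x^4/64 + x^3/24 - x^2/8 + x/2 + O(x^5).
The coefficient of x^4 is -1/64.

Final answer: -1/64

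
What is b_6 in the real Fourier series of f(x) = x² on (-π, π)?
b_6 = (1/π) ∫_{-π}^{π} f(x)·sin(6x) dx.
Evaluate the integral (use parity and integration by parts as needed): b_6 = 0.

Final answer: 0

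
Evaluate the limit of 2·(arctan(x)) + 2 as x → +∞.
Evaluate the dominant behaviour as x → +∞; each term tends to a finite value or vanishes.
Limit = 2 + π.

Final answer: 2 + π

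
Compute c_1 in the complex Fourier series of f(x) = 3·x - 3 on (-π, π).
Compute the real Fourier coefficients first: a_1 = 0, b_1 = 6.
Then c_1 = (a_1 − i·b_1)/2 = -3·i.

Final answer: -3·i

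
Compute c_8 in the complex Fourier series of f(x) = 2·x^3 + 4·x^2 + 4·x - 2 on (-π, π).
Compute the real Fourier coefficients first: a_8 = 1/4, b_8 = -π^2/2 - 61/64.
Then c_8 = (a_8 − i·b_8)/2 = 1/8 + 61·i/128 + i·π^2/4.

Final answer: 1/8 + 61·i/128 + i·π^2/4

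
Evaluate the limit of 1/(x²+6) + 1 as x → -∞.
Evaluate the dominant behaviour as x → -∞; each term tends to a finite value or vanishes.
Limit = 1.

Final answer: 1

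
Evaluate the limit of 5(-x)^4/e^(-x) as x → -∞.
This is an ∞/∞ indeterminate form as x → -∞.
Compare growth rates of the dominant terms (exponentials ≫ polynomials ≫ logarithms), or apply L'Hôpital's rule; the quotient → 0.
Limit = 0.

Final answer: 0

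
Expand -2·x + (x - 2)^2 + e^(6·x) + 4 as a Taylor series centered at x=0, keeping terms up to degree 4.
54·x^4 + 36·x^3 + 19·x^2 + 9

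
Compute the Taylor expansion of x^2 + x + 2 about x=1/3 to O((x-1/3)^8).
22/9 + 5·(x - 1/3)/3 + (x - 1/3)^2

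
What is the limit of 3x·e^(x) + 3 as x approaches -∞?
The product is a 0·∞ indeterminate form at x → -∞.
Rewrite the product as 3x / e^(-x) (an ∞/∞ form) and apply L'Hôpital, or use the standard hierarchy e^(|x|) ≫ |x| as x → -∞.
The indeterminate product → 0, so the limit = 3.

Final answer: 3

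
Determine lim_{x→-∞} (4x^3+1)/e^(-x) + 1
The quotient is an ∞/∞ indeterminate form as x → -∞.
Compare growth rates of the dominant terms (exponentials ≫ polynomials ≫ logarithms), or apply L'Hôpital's rule; the quotient → 0.
Adding the constant: 0 + 1 = 1. Limit = 1.

Final answer: 1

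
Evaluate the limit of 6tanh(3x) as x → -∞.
Evaluate the dominant behaviour as x → -∞; each term tends to a finite value or vanishes.
Limit = -6.

Final answer: -6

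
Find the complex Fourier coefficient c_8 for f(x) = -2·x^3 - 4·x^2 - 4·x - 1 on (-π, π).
Compute the real Fourier coefficients first: a_8 = -1/4, b_8 = 61/64 + π^2/2.
Then c_8 = (a_8 − i·b_8)/2 = -1/8 - i·π^2/4 - 61·i/128.

Final answer: -1/8 - i·π^2/4 - 61·i/128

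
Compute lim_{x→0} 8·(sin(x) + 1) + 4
Direct substitution at x = 0 gives 12.

Final answer: 12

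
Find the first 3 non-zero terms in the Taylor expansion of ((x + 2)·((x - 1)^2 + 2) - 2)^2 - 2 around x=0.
x^2 - 8·x + 14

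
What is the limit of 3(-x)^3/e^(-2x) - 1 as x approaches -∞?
The quotient is an ∞/∞ indeterminate form as x → -∞.
Compare growth rates of the dominant terms (exponentials ≫ polynomials ≫ logarithms), or apply L'Hôpital's rule; the quotient → 0.
Adding the constant: 0 - 1 = -1. Limit = -1.

Final answer: -1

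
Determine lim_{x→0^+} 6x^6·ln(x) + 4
The product is a 0·∞ indeterminate form at x → 0⁺.
Rewrite the product as 6·ln(x) / x^(-6) and apply L'Hôpital, or use the standard hierarchy x^(-6) ≫ |ln x| as x → 0⁺.
The indeterminate product → 0, so the limit = 4.

Final answer: 4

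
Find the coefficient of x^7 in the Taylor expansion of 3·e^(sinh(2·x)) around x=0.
Expand to order 7: 3·e^(sinh(2·x)) = 1024·x^7/105 + 148·x^6/15 + 48·x^5/5 + 10·x^4 + 8·x^3 + 6·x^2 + 6·x + 3 + O(x^8).
The coefficient of x^7 is 1024/105.

Final answer: 1024/105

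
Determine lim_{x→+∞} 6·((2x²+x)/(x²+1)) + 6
Evaluate the dominant behaviour as x → +∞; each term tends to a finite value or vanishes.
Limit = 18.

Final answer: 18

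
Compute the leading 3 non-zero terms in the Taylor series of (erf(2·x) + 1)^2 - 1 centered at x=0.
-32·x^3/(3·√(π)) + 16·x^2/π + 8·x/√(π)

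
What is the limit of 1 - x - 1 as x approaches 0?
Direct substitution at x = 0 gives 0.

Final answer: 0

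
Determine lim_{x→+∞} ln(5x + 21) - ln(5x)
This is an ∞ − ∞ indeterminate form.
Combine the logarithms: ln(5x+21) − ln(5x) = ln((5x+21)/(5x)) = ln(1 + 21/(5x)) → ln(1) = 0.
Limit = 0.

Final answer: 0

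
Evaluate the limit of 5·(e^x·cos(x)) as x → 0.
Direct substitution at x = 0 gives 5.

Final answer: 5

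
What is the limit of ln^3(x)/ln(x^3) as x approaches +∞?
This is an ∞/∞ indeterminate form as x → +∞.
Write ln(x^3) = 3·ln(x), reducing the quotient to ln^2(x)/3 → ∞.
Limit = ∞.

Final answer: ∞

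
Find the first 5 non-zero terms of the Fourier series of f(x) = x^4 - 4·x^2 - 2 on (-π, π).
(64 - 8·π^2)·cos(x) + (-7 + 2·π^2)·cos(2·x) + (64/27 - 8·π^2/9)·cos(3·x) + (-19/16 + π^2/2)·cos(4·x) - 4·π^2/3 - 2 + π^4/5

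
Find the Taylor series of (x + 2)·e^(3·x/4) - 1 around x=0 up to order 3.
27·x^3/64 + 21·x^2/16 + 5·x/2 + 1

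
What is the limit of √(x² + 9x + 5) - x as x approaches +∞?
This is an ∞ − ∞ indeterminate form.
Multiply and divide by the conjugate √(x²+9x + 5) + x; the x² terms cancel, leaving (9x + 5)/(√(x²+9x + 5)+x) → 9/2.
Limit = 9/2.

Final answer: 9/2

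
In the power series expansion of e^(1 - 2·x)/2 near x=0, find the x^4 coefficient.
Expand to order 4: e^(1 - 2·x)/2 = e·x^4/3 - 2·e·x^3/3 + e·x^2 - e·x + e/2 + O(x^5).
The coefficient of x^4 is e/3.

Final answer: e/3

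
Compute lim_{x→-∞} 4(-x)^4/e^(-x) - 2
The quotient is an ∞/∞ indeterminate form as x → -∞.
Compare growth rates of the dominant terms (exponentials ≫ polynomials ≫ logarithms), or apply L'Hôpital's rule; the quotient → 0.
Adding the constant: 0 - 2 = -2. Limit = -2.

Final answer: -2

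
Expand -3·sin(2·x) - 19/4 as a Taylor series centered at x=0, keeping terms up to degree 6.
-4·x^5/5 + 4·x^3 - 6·x - 19/4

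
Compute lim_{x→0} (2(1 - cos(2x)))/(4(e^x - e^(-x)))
Both numerator and denominator → 0 as x → 0; this is a 0/0 indeterminate form.
Expand each to leading order near x = 0: numerator ~ 4·x^2, denominator ~ 8·x.
The limit of the ratio is 0.

Final answer: 0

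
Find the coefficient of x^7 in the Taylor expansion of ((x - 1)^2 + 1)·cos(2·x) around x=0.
Expand to order 7: ((x - 1)^2 + 1)·cos(2·x) = 8·x^7/45 + 22·x^6/45 - 4·x^5/3 - 2·x^4/3 + 4·x^3 - 3·x^2 - 2·x + 2 + O(x^8).
The coefficient of x^7 is 8/45.

Final answer: 8/45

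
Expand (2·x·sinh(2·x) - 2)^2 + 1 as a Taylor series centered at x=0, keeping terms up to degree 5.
16·x^4/3 - 16·x^2 + 5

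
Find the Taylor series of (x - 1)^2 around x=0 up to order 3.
x^2 - 2·x + 1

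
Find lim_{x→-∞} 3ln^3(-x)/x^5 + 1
The quotient is an ∞/∞ indeterminate form as x → -∞.
Compare growth rates of the dominant terms (exponentials ≫ polynomials ≫ logarithms), or apply L'Hôpital's rule; the quotient → 0.
Adding the constant: 0 + 1 = 1. Limit = 1.

Final answer: 1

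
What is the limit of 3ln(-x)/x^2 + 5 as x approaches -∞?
The quotient is an ∞/∞ indeterminate form as x → -∞.
Compare growth rates of the dominant terms (exponentials ≫ polynomials ≫ logarithms), or apply L'Hôpital's rule; the quotient → 0.
Adding the constant: 0 + 5 = 5. Limit = 5.

Final answer: 5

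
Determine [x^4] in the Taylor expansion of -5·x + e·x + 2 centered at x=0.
Expand to order 4: -5·x + e·x + 2 = x·(-5 + e) + 2 + O(x^5).
The coefficient of x^4 is 0.

Final answer: 0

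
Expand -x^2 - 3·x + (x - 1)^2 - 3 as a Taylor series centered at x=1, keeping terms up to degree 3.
-7 - 5·(x - 1)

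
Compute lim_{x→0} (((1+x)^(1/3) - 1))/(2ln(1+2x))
Both numerator and denominator → 0 as x → 0; this is a 0/0 indeterminate form.
Expand each to leading order near x = 0: numerator ~ x/3, denominator ~ 4·x.
The limit of the ratio is 1/12.

Final answer: 1/12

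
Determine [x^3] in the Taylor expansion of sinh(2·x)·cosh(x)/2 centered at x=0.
Expand to order 3: sinh(2·x)·cosh(x)/2 = 7·x^3/6 + x + O(x^4).
The coefficient of x^3 is 7/6.

Final answer: 7/6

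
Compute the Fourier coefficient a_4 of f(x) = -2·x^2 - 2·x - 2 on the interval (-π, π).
a_4 = (1/π) ∫_{-π}^{π} f(x)·cos(4x) dx.
Evaluate the integral (use parity and integration by parts as needed): a_4 = -1/2.

Final answer: -1/2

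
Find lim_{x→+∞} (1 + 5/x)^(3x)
As x → +∞: write (1 + 5/x)^(3x) = ((1 + 5/x)^x)^3 → (e^5)^3 = e^15.
Limit = e^(15).

Final answer: e^(15)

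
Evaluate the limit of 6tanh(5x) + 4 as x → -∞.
Evaluate the dominant behaviour as x → -∞; each term tends to a finite value or vanishes.
Limit = -2.

Final answer: -2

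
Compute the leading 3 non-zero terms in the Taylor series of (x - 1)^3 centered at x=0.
-3·x^2 + 3·x - 1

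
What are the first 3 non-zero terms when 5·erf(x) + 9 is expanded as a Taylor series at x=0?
-10·x^3/(3·√(π)) + 10·x/√(π) + 9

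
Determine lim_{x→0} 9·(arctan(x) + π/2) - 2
Direct substitution at x = 0 gives -2 + 9·π/2.

Final answer: -2 + 9·π/2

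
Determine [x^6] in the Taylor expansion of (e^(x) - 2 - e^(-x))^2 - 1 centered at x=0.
Expand to order 6: (e^(x) - 2 - e^(-x))^2 - 1 = 8·x^6/45 - x^5/15 + 4·x^4/3 - 4·x^3/3 + 4·x^2 - 8·x + 3 + O(x^7).
The coefficient of x^6 is 8/45.

Final answer: 8/45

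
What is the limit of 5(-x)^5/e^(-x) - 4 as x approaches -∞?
The quotient is an ∞/∞ indeterminate form as x → -∞.
Compare growth rates of the dominant terms (exponentials ≫ polynomials ≫ logarithms), or apply L'Hôpital's rule; the quotient → 0.
Adding the constant: 0 - 4 = -4. Limit = -4.

Final answer: -4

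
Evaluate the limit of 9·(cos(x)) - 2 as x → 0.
Direct substitution at x = 0 gives 7.

Final answer: 7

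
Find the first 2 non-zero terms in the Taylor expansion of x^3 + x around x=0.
x^3 + x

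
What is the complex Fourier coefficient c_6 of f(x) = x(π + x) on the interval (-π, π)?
Compute the real Fourier coefficients first: a_6 = 1/9, b_6 = -π/3.
Then c_6 = (a_6 − i·b_6)/2 = 1/18 + i·π/6.

Final answer: 1/18 + i·π/6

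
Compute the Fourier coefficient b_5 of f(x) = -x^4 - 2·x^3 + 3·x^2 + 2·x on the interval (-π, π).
b_5 = (1/π) ∫_{-π}^{π} f(x)·sin(5x) dx.
Evaluate the integral (use parity and integration by parts as needed): b_5 = 124/125 - 4·π^2/5.

Final answer: 124/125 - 4·π^2/5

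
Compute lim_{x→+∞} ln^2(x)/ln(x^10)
This is an ∞/∞ indeterminate form as x → +∞.
Write ln(x^10) = 10·ln(x), reducing the quotient to ln(x)/10 → ∞.
Limit = ∞.

Final answer: ∞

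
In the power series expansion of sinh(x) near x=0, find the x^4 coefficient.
Expand to order 4: sinh(x) = x^3/6 + x + O(x^5).
The coefficient of x^4 is 0.

Final answer: 0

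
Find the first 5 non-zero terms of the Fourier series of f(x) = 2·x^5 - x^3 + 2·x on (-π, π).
(-82·π^2 + 4·π^4 + 496)·sin(x) + (-2·π^4 - 37/2 + 11·π^2)·sin(2·x) + (-98·π^2/27 + 304/81 + 4·π^4/3)·sin(3·x) + (-π^4 - 53/32 + 7·π^2/4)·sin(4·x) + (-26·π^2/25 + 656/625 + 4·π^4/5)·sin(5·x)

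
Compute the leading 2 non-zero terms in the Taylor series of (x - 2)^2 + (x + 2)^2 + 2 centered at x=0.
2·x^2 + 10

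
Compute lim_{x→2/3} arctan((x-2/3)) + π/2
Direct substitution at x = 2/3 gives π/2.

Final answer: π/2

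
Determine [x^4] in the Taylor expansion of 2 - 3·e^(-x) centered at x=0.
Expand to order 4: 2 - 3·e^(-x) = -x^4/8 + x^3/2 - 3·x^2/2 + 3·x - 1 + O(x^5).
The coefficient of x^4 is -1/8.

Final answer: -1/8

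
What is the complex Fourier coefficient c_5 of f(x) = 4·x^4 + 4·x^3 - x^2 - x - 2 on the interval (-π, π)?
Compute the real Fourier coefficients first: a_5 = 292/625 - 32·π^2/25, b_5 = -98/125 + 8·π^2/5.
Then c_5 = (a_5 − i·b_5)/2 = -16·π^2/25 + 146/625 - 4·i·π^2/5 + 49·i/125.

Final answer: -16·π^2/25 + 146/625 - 4·i·π^2/5 + 49·i/125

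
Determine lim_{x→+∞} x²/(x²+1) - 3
Evaluate the dominant behaviour as x → +∞; each term tends to a finite value or vanishes.
Limit = -2.

Final answer: -2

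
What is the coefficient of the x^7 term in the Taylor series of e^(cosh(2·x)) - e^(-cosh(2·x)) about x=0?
Expand to order 7: e^(cosh(2·x)) - e^(-cosh(2·x)) = x^6·(4·e^(-1)/45 + 124·e/45) + x^4·(-4·e^(-1)/3 + 8·e/3) + x^2·(2·e^(-1) + 2·e) - e^(-1) + e + O(x^8).
The coefficient of x^7 is 0.

Final answer: 0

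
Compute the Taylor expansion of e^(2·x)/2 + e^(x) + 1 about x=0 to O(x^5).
3·x^4/8 + 5·x^3/6 + 3·x^2/2 + 2·x + 5/2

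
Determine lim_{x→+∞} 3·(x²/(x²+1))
Evaluate the dominant behaviour as x → +∞; each term tends to a finite value or vanishes.
Limit = 3.

Final answer: 3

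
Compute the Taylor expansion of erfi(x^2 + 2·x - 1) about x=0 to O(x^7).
118·e·x^6/(15·√(π)) - 4·e·x^5/(5·√(π)) - 14·e·x^4/(3·√(π)) + 8·e·x^3/√(π) - 6·e·x^2/√(π) + 4·e·x/√(π) - erfi(1)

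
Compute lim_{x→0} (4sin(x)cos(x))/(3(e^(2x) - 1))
Both numerator and denominator → 0 as x → 0; this is a 0/0 indeterminate form.
Expand each to leading order near x = 0: numerator ~ 4·x, denominator ~ 6·x.
The limit of the ratio is 2/3.

Final answer: 2/3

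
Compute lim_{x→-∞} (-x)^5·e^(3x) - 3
The product is a 0·∞ indeterminate form at x → -∞.
Rewrite the product as (-x)^5 / e^(-3x) (an ∞/∞ form) and apply L'Hôpital, or use the standard hierarchy e^(3|x|) ≫ |(-x)^5| as x → -∞.
The indeterminate product → 0, so the limit = -3.

Final answer: -3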